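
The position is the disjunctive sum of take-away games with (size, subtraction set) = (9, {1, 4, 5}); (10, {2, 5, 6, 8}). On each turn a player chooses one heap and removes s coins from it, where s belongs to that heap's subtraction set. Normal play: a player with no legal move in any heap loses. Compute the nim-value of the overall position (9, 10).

2

Heap A, S = {1, 4, 5}:
G(0) = 0
G(1) = mex{0} = 1
G(2) = mex{1} = 0
G(3) = mex{0} = 1
G(4) = mex{1,0} = 2
G(5) = mex{2,1,0} = 3
G(6) = mex{3,0,1} = 2
G(7) = mex{2,1,0} = 3
G(8) = mex{3,2,1} = 0
G(9) = mex{0,3,2} = 1
G_A(9) = 1.
Heap B, S = {2, 5, 6, 8}:
n :  0  1  2  3  4  5  6  7  8  9 10
G :  0  0  1  1  0  2  1  3  2  2  3
G_B(10) = 3.
Combined Grundy value = 1 ⊕ 3 = 2.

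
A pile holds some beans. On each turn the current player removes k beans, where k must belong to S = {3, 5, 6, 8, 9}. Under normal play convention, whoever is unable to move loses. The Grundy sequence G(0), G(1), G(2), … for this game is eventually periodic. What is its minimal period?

12

n :  0  1  2  3  4  5  6  7  8  9 10 11 12 13 14 15 16 17 18 19 20 21 22 23 24 25
G :  0  0  0  1  1  1  2  2  2  3  3  3  0  0  0  1  1  1  2  2  2  3  3  3  0  0
G(n+12) = G(n) holds for n = 0,…,8 (a full window of length max(S) = 9), so the sequence is purely periodic with period 12.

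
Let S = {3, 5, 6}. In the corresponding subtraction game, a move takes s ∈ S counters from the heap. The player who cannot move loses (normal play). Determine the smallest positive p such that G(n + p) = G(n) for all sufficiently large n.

n :  0  1  2  3  4  5  6  7  8  9 10 11 12 13 14 15 16 17 18 19
G :  0  0  0  1  1  1  2  2  2  0  0  0  1  1  1  2  2  2  0  0
G(n+9) = G(n) holds for n = 0,…,5 (a full window of length max(S) = 6), so the sequence is purely periodic with period 9.

9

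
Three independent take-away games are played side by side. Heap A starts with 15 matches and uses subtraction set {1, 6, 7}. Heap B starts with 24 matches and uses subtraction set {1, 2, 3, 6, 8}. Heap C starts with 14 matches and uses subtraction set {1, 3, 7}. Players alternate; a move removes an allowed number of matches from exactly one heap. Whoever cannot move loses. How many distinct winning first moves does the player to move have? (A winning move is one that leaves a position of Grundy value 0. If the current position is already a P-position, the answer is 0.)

Heap A, S = {1, 6, 7}:
G(0) = 0
G(1) = mex{0} = 1
G(2) = mex{1} = 0
G(3) = mex{0} = 1
G(4) = mex{1} = 0
G(5) = mex{0} = 1
G(6) = mex{1,0} = 2
G(7) = mex{2,1,0} = 3
G(8) = mex{3,0,1} = 2
G(9) = mex{2,1,0} = 3
G(10) = mex{3,0,1} = 2
G(11) = mex{2,1,0} = 3
G(12) = mex{3,2,1} = 0
G(13) = mex{0,3,2} = 1
G(14) = mex{1,2,3} = 0
G(15) = mex{0,3,2} = 1
G_A(15) = 1.
Heap B, S = {1, 2, 3, 6, 8}:
G(0) = 0
G(1) = mex{0} = 1
G(2) = mex{1,0} = 2
G(3) = mex{2,1,0} = 3
G(4) = mex{3,2,1} = 0
G(5) = mex{0,3,2} = 1
G(6) = mex{1,0,3,0} = 2
G(7) = mex{2,1,0,1} = 3
G(8) = mex{3,2,1,2,0} = 4
G(9) = mex{4,3,2,3,1} = 0
G(10) = mex{0,4,3,0,2} = 1
G(11) = mex{1,0,4,1,3} = 2
G(12) = mex{2,1,0,2,0} = 3
G(13) = mex{3,2,1,3,1} = 0
G(14) = mex{0,3,2,4,2} = 1
G(15) = mex{1,0,3,0,3} = 2
G(16) = mex{2,1,0,1,4} = 3
G(17) = mex{3,2,1,2,0} = 4
G(18) = mex{4,3,2,3,1} = 0
G(19) = mex{0,4,3,0,2} = 1
G(20) = mex{1,0,4,1,3} = 2
G(21) = mex{2,1,0,2,0} = 3
G(22) = mex{3,2,1,3,1} = 0
G(23) = mex{0,3,2,4,2} = 1
G(24) = mex{1,0,3,0,3} = 2
G_B(24) = 2.
Heap C, S = {1, 3, 7}:
G(0) = 0
G(1) = mex{0} = 1
G(2) = mex{1} = 0
G(3) = mex{0,0} = 1
G(4) = mex{1,1} = 0
G(5) = mex{0,0} = 1
G(6) = mex{1,1} = 0
G(7) = mex{0,0,0} = 1
G(8) = mex{1,1,1} = 0
G(9) = mex{0,0,0} = 1
G(10) = mex{1,1,1} = 0
G(11) = mex{0,0,0} = 1
G(12) = mex{1,1,1} = 0
G(13) = mex{0,0,0} = 1
G(14) = mex{1,1,1} = 0
G_C(14) = 0.
Combined Grundy value = 1 ⊕ 2 ⊕ 0 = 3.
A winning move leaves total XOR = 0, i.e. changes one component's Grundy value g to g ⊕ X where X is the current total.
Heap A: need g' = 1⊕3 = 2. Options: 15−1→G=0, 15−6→G=3, 15−7→G=2. Hits: 1.
Heap B: need g' = 2⊕3 = 1. Options: 24−1→G=1, 24−2→G=0, 24−3→G=3, 24−6→G=0, 24−8→G=3. Hits: 1.
Heap C: need g' = 0⊕3 = 3. Options: 14−1→G=1, 14−3→G=1, 14−7→G=1. Hits: 0.

2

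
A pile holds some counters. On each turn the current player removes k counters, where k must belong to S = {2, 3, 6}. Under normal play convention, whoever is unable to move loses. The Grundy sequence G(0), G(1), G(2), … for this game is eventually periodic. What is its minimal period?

9

G(0) = 0
G(1) = mex{} = 0
G(2) = mex{0} = 1
G(3) = mex{0,0} = 1
G(4) = mex{1,0} = 2
G(5) = mex{1,1} = 0
G(6) = mex{2,1,0} = 3
G(7) = mex{0,2,0} = 1
G(8) = mex{3,0,1} = 2
G(9) = mex{1,3,1} = 0
G(10) = mex{2,1,2} = 0
G(11) = mex{0,2,0} = 1
G(12) = mex{0,0,3} = 1
G(13) = mex{1,0,1} = 2
G(14) = mex{1,1,2} = 0
G(15) = mex{2,1,0} = 3
G(16) = mex{0,2,0} = 1
G(17) = mex{3,0,1} = 2
G(18) = mex{1,3,1} = 0
G(19) = mex{2,1,2} = 0
G(n+9) = G(n) holds for n = 0,…,5 (a full window of length max(S) = 6), so the sequence is purely periodic with period 9.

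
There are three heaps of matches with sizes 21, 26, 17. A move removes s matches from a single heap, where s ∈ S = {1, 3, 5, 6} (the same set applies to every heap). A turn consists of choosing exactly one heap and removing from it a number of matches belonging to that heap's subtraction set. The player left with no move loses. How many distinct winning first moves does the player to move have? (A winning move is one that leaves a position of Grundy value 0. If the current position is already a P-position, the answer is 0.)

All heaps use S = {1, 3, 5, 6}:
n :  0  1  2  3  4  5  6  7  8  9 10 11 12 13 14 15 16 17 18 19 20 21 22 23 24 25 26
G :  0  1  0  1  0  1  2  3  2  3  2  0  1  0  1  0  1  2  3  2  3  2  0  1  0  1  0
Heap A: G(21) = 2.
Heap B: G(26) = 0.
Heap C: G(17) = 2.
Combined Grundy value = 2 ⊕ 0 ⊕ 2 = 0.
A winning move leaves total XOR = 0, i.e. changes one component's Grundy value g to g ⊕ X where X is the current total.
Heap A: target g' = 2⊕0 = 2, but every legal move changes the Grundy value (mex property), so 0 moves.
Heap B: target g' = 0⊕0 = 0, but every legal move changes the Grundy value (mex property), so 0 moves.
Heap C: target g' = 2⊕0 = 2, but every legal move changes the Grundy value (mex property), so 0 moves.

0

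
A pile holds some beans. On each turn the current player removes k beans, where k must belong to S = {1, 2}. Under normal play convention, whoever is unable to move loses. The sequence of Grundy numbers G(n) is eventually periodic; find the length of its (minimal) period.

3

n :  0  1  2  3  4  5  6  7  8  9 10 11 12 13 14
G :  0  1  2  0  1  2  0  1  2  0  1  2  0  1  2
G(n+3) = G(n) holds for n = 0,…,1 (a full window of length max(S) = 2), so the sequence is purely periodic with period 3.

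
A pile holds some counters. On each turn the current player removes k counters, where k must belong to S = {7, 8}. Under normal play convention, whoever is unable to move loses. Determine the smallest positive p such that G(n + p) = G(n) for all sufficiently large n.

G(0) = 0
G(1) = mex{} = 0
G(2) = mex{} = 0
G(3) = mex{} = 0
G(4) = mex{} = 0
G(5) = mex{} = 0
G(6) = mex{} = 0
G(7) = mex{0} = 1
G(8) = mex{0,0} = 1
G(9) = mex{0,0} = 1
G(10) = mex{0,0} = 1
G(11) = mex{0,0} = 1
G(12) = mex{0,0} = 1
G(13) = mex{0,0} = 1
G(14) = mex{1,0} = 2
G(15) = mex{1,1} = 0
G(16) = mex{1,1} = 0
G(17) = mex{1,1} = 0
G(18) = mex{1,1} = 0
G(19) = mex{1,1} = 0
G(20) = mex{1,1} = 0
G(21) = mex{2,1} = 0
G(22) = mex{0,2} = 1
G(23) = mex{0,0} = 1
G(24) = mex{0,0} = 1
G(25) = mex{0,0} = 1
G(26) = mex{0,0} = 1
G(27) = mex{0,0} = 1
G(28) = mex{0,0} = 1
G(29) = mex{1,0} = 2
G(30) = mex{1,1} = 0
G(31) = mex{1,1} = 0
G(n+15) = G(n) holds for n = 0,…,7 (a full window of length max(S) = 8), so the sequence is purely periodic with period 15.

15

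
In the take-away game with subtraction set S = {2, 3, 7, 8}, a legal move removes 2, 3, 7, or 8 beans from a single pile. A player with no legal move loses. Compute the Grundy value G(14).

2

n :  0  1  2  3  4  5  6  7  8  9 10 11 12 13 14
G :  0  0  1  1  2  0  0  1  1  2  0  0  1  1  2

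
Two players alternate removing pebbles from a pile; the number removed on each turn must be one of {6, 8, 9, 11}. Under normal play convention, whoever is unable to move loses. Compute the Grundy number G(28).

G(0) = 0
G(1) = mex{} = 0
G(2) = mex{} = 0
G(3) = mex{} = 0
G(4) = mex{} = 0
G(5) = mex{} = 0
G(6) = mex{0} = 1
G(7) = mex{0} = 1
G(8) = mex{0,0} = 1
G(9) = mex{0,0,0} = 1
G(10) = mex{0,0,0} = 1
G(11) = mex{0,0,0,0} = 1
G(12) = mex{1,0,0,0} = 2
G(13) = mex{1,0,0,0} = 2
G(14) = mex{1,1,0,0} = 2
G(15) = mex{1,1,1,0} = 2
G(16) = mex{1,1,1,0} = 2
G(17) = mex{1,1,1,1} = 0
G(18) = mex{2,1,1,1} = 0
G(19) = mex{2,1,1,1} = 0
G(20) = mex{2,2,1,1} = 0
G(21) = mex{2,2,2,1} = 0
G(22) = mex{2,2,2,1} = 0
G(23) = mex{0,2,2,2} = 1
G(24) = mex{0,2,2,2} = 1
G(25) = mex{0,0,2,2} = 1
G(26) = mex{0,0,0,2} = 1
G(27) = mex{0,0,0,2} = 1
G(28) = mex{0,0,0,0} = 1

1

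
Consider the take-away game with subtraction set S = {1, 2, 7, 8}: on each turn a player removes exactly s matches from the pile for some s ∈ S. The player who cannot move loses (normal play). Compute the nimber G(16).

n :  0  1  2  3  4  5  6  7  8  9 10 11 12 13 14 15 16
G :  0  1  2  0  1  2  0  1  2  0  1  2  0  1  2  0  1

1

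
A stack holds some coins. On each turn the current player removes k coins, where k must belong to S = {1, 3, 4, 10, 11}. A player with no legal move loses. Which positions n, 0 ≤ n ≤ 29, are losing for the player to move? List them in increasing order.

G(0) = 0
G(1) = mex{0} = 1
G(2) = mex{1} = 0
G(3) = mex{0,0} = 1
G(4) = mex{1,1,0} = 2
G(5) = mex{2,0,1} = 3
G(6) = mex{3,1,0} = 2
G(7) = mex{2,2,1} = 0
G(8) = mex{0,3,2} = 1
G(9) = mex{1,2,3} = 0
G(10) = mex{0,0,2,0} = 1
G(11) = mex{1,1,0,1,0} = 2
G(12) = mex{2,0,1,0,1} = 3
G(13) = mex{3,1,0,1,0} = 2
G(14) = mex{2,2,1,2,1} = 0
G(15) = mex{0,3,2,3,2} = 1
G(16) = mex{1,2,3,2,3} = 0
G(17) = mex{0,0,2,0,2} = 1
G(18) = mex{1,1,0,1,0} = 2
G(19) = mex{2,0,1,0,1} = 3
G(20) = mex{3,1,0,1,0} = 2
G(21) = mex{2,2,1,2,1} = 0
G(22) = mex{0,3,2,3,2} = 1
G(23) = mex{1,2,3,2,3} = 0
G(24) = mex{0,0,2,0,2} = 1
G(25) = mex{1,1,0,1,0} = 2
G(26) = mex{2,0,1,0,1} = 3
G(27) = mex{3,1,0,1,0} = 2
G(28) = mex{2,2,1,2,1} = 0
G(29) = mex{0,3,2,3,2} = 1
P-positions are exactly the n with G(n) = 0.

0, 2, 7, 9, 14, 16, 21, 23, 28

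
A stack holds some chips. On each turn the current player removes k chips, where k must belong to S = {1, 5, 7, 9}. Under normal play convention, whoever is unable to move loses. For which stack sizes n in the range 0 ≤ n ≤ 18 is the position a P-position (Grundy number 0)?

0, 2, 4, 6, 8, 10, 12, 14, 16, 18

n :  0  1  2  3  4  5  6  7  8  9 10 11 12 13 14 15 16 17 18
G :  0  1  0  1  0  1  0  1  0  1  0  1  0  1  0  1  0  1  0
P-positions are exactly the n with G(n) = 0.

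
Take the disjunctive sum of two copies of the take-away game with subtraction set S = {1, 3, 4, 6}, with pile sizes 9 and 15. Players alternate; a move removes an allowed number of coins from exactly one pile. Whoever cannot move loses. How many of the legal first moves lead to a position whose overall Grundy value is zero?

All piles use S = {1, 3, 4, 6}:
n :  0  1  2  3  4  5  6  7  8  9 10 11 12 13 14 15
G :  0  1  0  1  2  3  2  0  1  0  1  2  3  2  0  1
Pile A: G(9) = 0.
Pile B: G(15) = 1.
Combined Grundy value = 0 ⊕ 1 = 1.
A winning move leaves total XOR = 0, i.e. changes one component's Grundy value g to g ⊕ X where X is the current total.
Pile A: need g' = 0⊕1 = 1. Options: 9−1→G=1, 9−3→G=2, 9−4→G=3, 9−6→G=1. Hits: 2.
Pile B: need g' = 1⊕1 = 0. Options: 15−1→G=0, 15−3→G=3, 15−4→G=2, 15−6→G=0. Hits: 2.

4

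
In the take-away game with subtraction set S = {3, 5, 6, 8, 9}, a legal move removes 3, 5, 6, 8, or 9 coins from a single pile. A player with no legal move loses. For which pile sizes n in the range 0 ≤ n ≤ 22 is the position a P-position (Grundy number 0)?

0, 1, 2, 12, 13, 14

n :  0  1  2  3  4  5  6  7  8  9 10 11 12 13 14 15 16 17 18 19 20 21 22
G :  0  0  0  1  1  1  2  2  2  3  3  3  0  0  0  1  1  1  2  2  2  3  3
P-positions are exactly the n with G(n) = 0.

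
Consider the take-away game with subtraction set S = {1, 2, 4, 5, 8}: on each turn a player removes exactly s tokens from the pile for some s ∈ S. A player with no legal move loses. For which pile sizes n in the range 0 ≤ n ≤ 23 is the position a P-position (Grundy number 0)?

0, 3, 6, 9, 12, 15, 18, 21

G(0) = 0
G(1) = mex{0} = 1
G(2) = mex{1,0} = 2
G(3) = mex{2,1} = 0
G(4) = mex{0,2,0} = 1
G(5) = mex{1,0,1,0} = 2
G(6) = mex{2,1,2,1} = 0
G(7) = mex{0,2,0,2} = 1
G(8) = mex{1,0,1,0,0} = 2
G(9) = mex{2,1,2,1,1} = 0
G(10) = mex{0,2,0,2,2} = 1
G(11) = mex{1,0,1,0,0} = 2
G(12) = mex{2,1,2,1,1} = 0
G(13) = mex{0,2,0,2,2} = 1
G(14) = mex{1,0,1,0,0} = 2
G(15) = mex{2,1,2,1,1} = 0
G(16) = mex{0,2,0,2,2} = 1
G(17) = mex{1,0,1,0,0} = 2
G(18) = mex{2,1,2,1,1} = 0
G(19) = mex{0,2,0,2,2} = 1
G(20) = mex{1,0,1,0,0} = 2
G(21) = mex{2,1,2,1,1} = 0
G(22) = mex{0,2,0,2,2} = 1
G(23) = mex{1,0,1,0,0} = 2
P-positions are exactly the n with G(n) = 0.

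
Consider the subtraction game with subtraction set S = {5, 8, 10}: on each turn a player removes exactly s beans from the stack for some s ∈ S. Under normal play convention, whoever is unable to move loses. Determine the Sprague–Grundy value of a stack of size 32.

0

G(0) = 0
G(1) = mex{} = 0
G(2) = mex{} = 0
G(3) = mex{} = 0
G(4) = mex{} = 0
G(5) = mex{0} = 1
G(6) = mex{0} = 1
G(7) = mex{0} = 1
G(8) = mex{0,0} = 1
G(9) = mex{0,0} = 1
G(10) = mex{1,0,0} = 2
G(11) = mex{1,0,0} = 2
G(12) = mex{1,0,0} = 2
G(13) = mex{1,1,0} = 2
G(14) = mex{1,1,0} = 2
G(15) = mex{2,1,1} = 0
G(16) = mex{2,1,1} = 0
G(17) = mex{2,1,1} = 0
G(18) = mex{2,2,1} = 0
G(19) = mex{2,2,1} = 0
G(20) = mex{0,2,2} = 1
G(21) = mex{0,2,2} = 1
G(22) = mex{0,2,2} = 1
G(23) = mex{0,0,2} = 1
G(24) = mex{0,0,2} = 1
G(25) = mex{1,0,0} = 2
G(26) = mex{1,0,0} = 2
G(27) = mex{1,0,0} = 2
G(28) = mex{1,1,0} = 2
G(29) = mex{1,1,0} = 2
G(30) = mex{2,1,1} = 0
G(31) = mex{2,1,1} = 0
G(32) = mex{2,1,1} = 0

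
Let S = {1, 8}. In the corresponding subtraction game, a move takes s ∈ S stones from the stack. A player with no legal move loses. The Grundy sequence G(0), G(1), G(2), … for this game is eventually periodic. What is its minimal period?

9

n :  0  1  2  3  4  5  6  7  8  9 10 11 12 13 14 15 16 17 18 19
G :  0  1  0  1  0  1  0  1  2  0  1  0  1  0  1  0  1  2  0  1
G(n+9) = G(n) holds for n = 0,…,7 (a full window of length max(S) = 8), so the sequence is purely periodic with period 9.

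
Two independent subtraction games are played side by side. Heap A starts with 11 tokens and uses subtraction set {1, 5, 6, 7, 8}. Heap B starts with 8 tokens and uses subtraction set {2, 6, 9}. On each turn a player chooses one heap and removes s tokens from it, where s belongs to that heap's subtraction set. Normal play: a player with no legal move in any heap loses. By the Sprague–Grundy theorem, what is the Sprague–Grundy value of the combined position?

Heap A, S = {1, 5, 6, 7, 8}:
n :  0  1  2  3  4  5  6  7  8  9 10 11
G :  0  1  0  1  0  1  2  3  2  3  2  3
G_A(11) = 3.
Heap B, S = {2, 6, 9}:
n : 0 1 2 3 4 5 6 7 8
G : 0 0 1 1 0 0 1 1 0
G_B(8) = 0.
Combined Grundy value = 3 ⊕ 0 = 3.

3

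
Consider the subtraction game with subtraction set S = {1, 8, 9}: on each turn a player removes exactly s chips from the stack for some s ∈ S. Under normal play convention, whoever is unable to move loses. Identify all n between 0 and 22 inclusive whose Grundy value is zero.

0, 2, 4, 6, 16, 18, 20, 22

G(0) = 0
G(1) = mex{0} = 1
G(2) = mex{1} = 0
G(3) = mex{0} = 1
G(4) = mex{1} = 0
G(5) = mex{0} = 1
G(6) = mex{1} = 0
G(7) = mex{0} = 1
G(8) = mex{1,0} = 2
G(9) = mex{2,1,0} = 3
G(10) = mex{3,0,1} = 2
G(11) = mex{2,1,0} = 3
G(12) = mex{3,0,1} = 2
G(13) = mex{2,1,0} = 3
G(14) = mex{3,0,1} = 2
G(15) = mex{2,1,0} = 3
G(16) = mex{3,2,1} = 0
G(17) = mex{0,3,2} = 1
G(18) = mex{1,2,3} = 0
G(19) = mex{0,3,2} = 1
G(20) = mex{1,2,3} = 0
G(21) = mex{0,3,2} = 1
G(22) = mex{1,2,3} = 0
P-positions are exactly the n with G(n) = 0.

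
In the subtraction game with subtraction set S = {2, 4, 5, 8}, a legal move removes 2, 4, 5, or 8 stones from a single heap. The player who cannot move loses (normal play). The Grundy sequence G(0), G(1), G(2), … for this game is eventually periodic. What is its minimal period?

3

G(0) = 0
G(1) = mex{} = 0
G(2) = mex{0} = 1
G(3) = mex{0} = 1
G(4) = mex{1,0} = 2
G(5) = mex{1,0,0} = 2
G(6) = mex{2,1,0} = 3
G(7) = mex{2,1,1} = 0
G(8) = mex{3,2,1,0} = 4
G(9) = mex{0,2,2,0} = 1
G(10) = mex{4,3,2,1} = 0
G(11) = mex{1,0,3,1} = 2
G(12) = mex{0,4,0,2} = 1
G(13) = mex{2,1,4,2} = 0
G(14) = mex{1,0,1,3} = 2
G(15) = mex{0,2,0,0} = 1
G(16) = mex{2,1,2,4} = 0
G(17) = mex{1,0,1,1} = 2
G(18) = mex{0,2,0,0} = 1
G(19) = mex{2,1,2,2} = 0
G(20) = mex{1,0,1,1} = 2
G(21) = mex{0,2,0,0} = 1
From n = 9 onward G(n+3) = G(n); since this holds over max(S) = 8 consecutive positions the period is 3 (pre-period 9).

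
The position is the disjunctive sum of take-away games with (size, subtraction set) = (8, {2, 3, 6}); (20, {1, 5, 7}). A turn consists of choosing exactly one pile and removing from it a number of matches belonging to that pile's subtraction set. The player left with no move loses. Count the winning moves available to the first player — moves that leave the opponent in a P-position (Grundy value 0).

Pile A, S = {2, 3, 6}:
n : 0 1 2 3 4 5 6 7 8
G : 0 0 1 1 2 0 3 1 2
G_A(8) = 2.
Pile B, S = {1, 5, 7}:
n :  0  1  2  3  4  5  6  7  8  9 10 11 12 13 14 15 16 17 18 19 20
G :  0  1  0  1  0  1  0  1  0  1  0  1  0  1  0  1  0  1  0  1  0
G_B(20) = 0.
Combined Grundy value = 2 ⊕ 0 = 2.
A winning move leaves total XOR = 0, i.e. changes one component's Grundy value g to g ⊕ X where X is the current total.
Pile A: need g' = 2⊕2 = 0. Options: 8−2→G=3, 8−3→G=0, 8−6→G=1. Hits: 1.
Pile B: need g' = 0⊕2 = 2. Options: 20−1→G=1, 20−5→G=1, 20−7→G=1. Hits: 0.

1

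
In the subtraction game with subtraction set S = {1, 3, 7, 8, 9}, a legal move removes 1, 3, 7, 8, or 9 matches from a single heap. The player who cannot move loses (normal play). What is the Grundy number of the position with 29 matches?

G(0) = 0
G(1) = mex{0} = 1
G(2) = mex{1} = 0
G(3) = mex{0,0} = 1
G(4) = mex{1,1} = 0
G(5) = mex{0,0} = 1
G(6) = mex{1,1} = 0
G(7) = mex{0,0,0} = 1
G(8) = mex{1,1,1,0} = 2
G(9) = mex{2,0,0,1,0} = 3
G(10) = mex{3,1,1,0,1} = 2
G(11) = mex{2,2,0,1,0} = 3
G(12) = mex{3,3,1,0,1} = 2
G(13) = mex{2,2,0,1,0} = 3
G(14) = mex{3,3,1,0,1} = 2
G(15) = mex{2,2,2,1,0} = 3
G(16) = mex{3,3,3,2,1} = 0
G(17) = mex{0,2,2,3,2} = 1
G(18) = mex{1,3,3,2,3} = 0
G(19) = mex{0,0,2,3,2} = 1
G(20) = mex{1,1,3,2,3} = 0
G(21) = mex{0,0,2,3,2} = 1
G(22) = mex{1,1,3,2,3} = 0
G(23) = mex{0,0,0,3,2} = 1
G(24) = mex{1,1,1,0,3} = 2
G(25) = mex{2,0,0,1,0} = 3
G(26) = mex{3,1,1,0,1} = 2
G(27) = mex{2,2,0,1,0} = 3
G(28) = mex{3,3,1,0,1} = 2
G(29) = mex{2,2,0,1,0} = 3

3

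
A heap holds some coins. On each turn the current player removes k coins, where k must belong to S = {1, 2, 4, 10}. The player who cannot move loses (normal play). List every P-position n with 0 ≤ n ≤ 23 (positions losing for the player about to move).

n :  0  1  2  3  4  5  6  7  8  9 10 11 12 13 14 15 16 17 18 19 20 21 22 23
G :  0  1  2  0  1  2  0  1  2  0  1  2  0  1  2  0  1  2  0  1  2  0  1  2
P-positions are exactly the n with G(n) = 0.

0, 3, 6, 9, 12, 15, 18, 21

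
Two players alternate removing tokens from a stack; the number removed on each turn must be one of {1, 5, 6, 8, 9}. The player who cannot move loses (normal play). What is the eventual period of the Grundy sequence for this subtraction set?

G(0) = 0
G(1) = mex{0} = 1
G(2) = mex{1} = 0
G(3) = mex{0} = 1
G(4) = mex{1} = 0
G(5) = mex{0,0} = 1
G(6) = mex{1,1,0} = 2
G(7) = mex{2,0,1} = 3
G(8) = mex{3,1,0,0} = 2
G(9) = mex{2,0,1,1,0} = 3
G(10) = mex{3,1,0,0,1} = 2
G(11) = mex{2,2,1,1,0} = 3
G(12) = mex{3,3,2,0,1} = 4
G(13) = mex{4,2,3,1,0} = 5
G(14) = mex{5,3,2,2,1} = 0
G(15) = mex{0,2,3,3,2} = 1
G(16) = mex{1,3,2,2,3} = 0
G(17) = mex{0,4,3,3,2} = 1
G(18) = mex{1,5,4,2,3} = 0
G(19) = mex{0,0,5,3,2} = 1
G(20) = mex{1,1,0,4,3} = 2
G(21) = mex{2,0,1,5,4} = 3
G(22) = mex{3,1,0,0,5} = 2
G(23) = mex{2,0,1,1,0} = 3
G(24) = mex{3,1,0,0,1} = 2
G(25) = mex{2,2,1,1,0} = 3
G(26) = mex{3,3,2,0,1} = 4
G(27) = mex{4,2,3,1,0} = 5
G(28) = mex{5,3,2,2,1} = 0
G(29) = mex{0,2,3,3,2} = 1
G(n+14) = G(n) holds for n = 0,…,8 (a full window of length max(S) = 9), so the sequence is purely periodic with period 14.

14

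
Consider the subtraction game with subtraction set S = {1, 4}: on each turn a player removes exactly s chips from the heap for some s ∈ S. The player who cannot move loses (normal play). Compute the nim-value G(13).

G(0) = 0
G(1) = mex{0} = 1
G(2) = mex{1} = 0
G(3) = mex{0} = 1
G(4) = mex{1,0} = 2
G(5) = mex{2,1} = 0
G(6) = mex{0,0} = 1
G(7) = mex{1,1} = 0
G(8) = mex{0,2} = 1
G(9) = mex{1,0} = 2
G(10) = mex{2,1} = 0
G(11) = mex{0,0} = 1
G(12) = mex{1,1} = 0
G(13) = mex{0,2} = 1

1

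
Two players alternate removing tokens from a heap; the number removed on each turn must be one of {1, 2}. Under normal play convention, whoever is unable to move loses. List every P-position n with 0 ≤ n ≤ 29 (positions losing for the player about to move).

n :  0  1  2  3  4  5  6  7  8  9 10 11 12 13 14 15 16 17 18 19 20 21 22 23 24 25 26 27 28 29
G :  0  1  2  0  1  2  0  1  2  0  1  2  0  1  2  0  1  2  0  1  2  0  1  2  0  1  2  0  1  2
P-positions are exactly the n with G(n) = 0.

0, 3, 6, 9, 12, 15, 18, 21, 24, 27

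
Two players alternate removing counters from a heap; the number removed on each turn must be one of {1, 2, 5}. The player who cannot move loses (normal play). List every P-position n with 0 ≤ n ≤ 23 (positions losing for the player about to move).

0, 3, 6, 9, 12, 15, 18, 21

n :  0  1  2  3  4  5  6  7  8  9 10 11 12 13 14 15 16 17 18 19 20 21 22 23
G :  0  1  2  0  1  2  0  1  2  0  1  2  0  1  2  0  1  2  0  1  2  0  1  2
P-positions are exactly the n with G(n) = 0.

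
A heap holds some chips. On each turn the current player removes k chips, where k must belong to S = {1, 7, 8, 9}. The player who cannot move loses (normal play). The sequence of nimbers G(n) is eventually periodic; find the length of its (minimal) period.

16

n :  0  1  2  3  4  5  6  7  8  9 10 11 12 13 14 15 16 17 18 19 20 21 22 23 24 25 26 27 28 29 30 31 32 33
G :  0  1  0  1  0  1  0  1  2  3  2  3  2  3  2  3  0  1  0  1  0  1  0  1  2  3  2  3  2  3  2  3  0  1
G(n+16) = G(n) holds for n = 0,…,8 (a full window of length max(S) = 9), so the sequence is purely periodic with period 16.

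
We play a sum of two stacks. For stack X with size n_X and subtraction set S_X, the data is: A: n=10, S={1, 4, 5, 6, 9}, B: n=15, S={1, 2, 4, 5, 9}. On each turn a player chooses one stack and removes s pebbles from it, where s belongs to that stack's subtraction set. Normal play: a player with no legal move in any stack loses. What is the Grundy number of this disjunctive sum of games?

2

Stack A, S = {1, 4, 5, 6, 9}:
G(0) = 0
G(1) = mex{0} = 1
G(2) = mex{1} = 0
G(3) = mex{0} = 1
G(4) = mex{1,0} = 2
G(5) = mex{2,1,0} = 3
G(6) = mex{3,0,1,0} = 2
G(7) = mex{2,1,0,1} = 3
G(8) = mex{3,2,1,0} = 4
G(9) = mex{4,3,2,1,0} = 5
G(10) = mex{5,2,3,2,1} = 0
G_A(10) = 0.
Stack B, S = {1, 2, 4, 5, 9}:
n :  0  1  2  3  4  5  6  7  8  9 10 11 12 13 14 15
G :  0  1  2  0  1  2  0  1  2  3  4  5  3  0  1  2
G_B(15) = 2.
Combined Grundy value = 0 ⊕ 2 = 2.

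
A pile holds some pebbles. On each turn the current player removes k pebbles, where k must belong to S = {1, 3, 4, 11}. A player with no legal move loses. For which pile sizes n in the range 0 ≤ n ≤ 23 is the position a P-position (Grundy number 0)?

n :  0  1  2  3  4  5  6  7  8  9 10 11 12 13 14 15 16 17 18 19 20 21 22 23
G :  0  1  0  1  2  3  2  0  1  0  1  2  3  2  0  1  0  1  2  3  2  0  1  0
P-positions are exactly the n with G(n) = 0.

0, 2, 7, 9, 14, 16, 21, 23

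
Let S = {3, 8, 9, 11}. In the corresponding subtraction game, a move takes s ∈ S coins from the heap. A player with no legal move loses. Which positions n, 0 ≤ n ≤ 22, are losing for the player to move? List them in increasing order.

G(0) = 0
G(1) = mex{} = 0
G(2) = mex{} = 0
G(3) = mex{0} = 1
G(4) = mex{0} = 1
G(5) = mex{0} = 1
G(6) = mex{1} = 0
G(7) = mex{1} = 0
G(8) = mex{1,0} = 2
G(9) = mex{0,0,0} = 1
G(10) = mex{0,0,0} = 1
G(11) = mex{2,1,0,0} = 3
G(12) = mex{1,1,1,0} = 2
G(13) = mex{1,1,1,0} = 2
G(14) = mex{3,0,1,1} = 2
G(15) = mex{2,0,0,1} = 3
G(16) = mex{2,2,0,1} = 3
G(17) = mex{2,1,2,0} = 3
G(18) = mex{3,1,1,0} = 2
G(19) = mex{3,3,1,2} = 0
G(20) = mex{3,2,3,1} = 0
G(21) = mex{2,2,2,1} = 0
G(22) = mex{0,2,2,3} = 1
P-positions are exactly the n with G(n) = 0.

0, 1, 2, 6, 7, 19, 20, 21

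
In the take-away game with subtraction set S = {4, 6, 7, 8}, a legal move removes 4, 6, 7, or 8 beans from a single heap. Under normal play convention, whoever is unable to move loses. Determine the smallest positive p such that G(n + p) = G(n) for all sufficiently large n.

n :  0  1  2  3  4  5  6  7  8  9 10 11 12 13 14 15 16 17 18 19 20 21 22 23 24 25
G :  0  0  0  0  1  1  1  1  2  2  2  2  0  0  0  0  1  1  1  1  2  2  2  2  0  0
G(n+12) = G(n) holds for n = 0,…,7 (a full window of length max(S) = 8), so the sequence is purely periodic with period 12.

12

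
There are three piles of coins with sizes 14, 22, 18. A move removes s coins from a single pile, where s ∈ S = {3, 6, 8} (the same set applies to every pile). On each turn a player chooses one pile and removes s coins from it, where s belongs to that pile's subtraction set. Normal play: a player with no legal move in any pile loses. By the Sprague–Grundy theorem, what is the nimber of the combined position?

3

All piles use S = {3, 6, 8}:
n :  0  1  2  3  4  5  6  7  8  9 10 11 12 13 14 15 16 17 18 19 20 21 22
G :  0  0  0  1  1  1  2  2  2  3  3  0  0  0  1  1  1  2  2  2  3  3  0
Pile A: G(14) = 1.
Pile B: G(22) = 0.
Pile C: G(18) = 2.
Combined Grundy value = 1 ⊕ 0 ⊕ 2 = 3.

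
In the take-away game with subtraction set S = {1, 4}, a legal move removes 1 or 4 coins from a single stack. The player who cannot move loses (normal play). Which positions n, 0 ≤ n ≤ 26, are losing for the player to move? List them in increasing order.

n :  0  1  2  3  4  5  6  7  8  9 10 11 12 13 14 15 16 17 18 19 20 21 22 23 24 25 26
G :  0  1  0  1  2  0  1  0  1  2  0  1  0  1  2  0  1  0  1  2  0  1  0  1  2  0  1
P-positions are exactly the n with G(n) = 0.

0, 2, 5, 7, 10, 12, 15, 17, 20, 22, 25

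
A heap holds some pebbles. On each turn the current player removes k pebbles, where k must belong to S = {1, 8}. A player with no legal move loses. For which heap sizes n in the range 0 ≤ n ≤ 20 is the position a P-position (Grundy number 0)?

G(0) = 0
G(1) = mex{0} = 1
G(2) = mex{1} = 0
G(3) = mex{0} = 1
G(4) = mex{1} = 0
G(5) = mex{0} = 1
G(6) = mex{1} = 0
G(7) = mex{0} = 1
G(8) = mex{1,0} = 2
G(9) = mex{2,1} = 0
G(10) = mex{0,0} = 1
G(11) = mex{1,1} = 0
G(12) = mex{0,0} = 1
G(13) = mex{1,1} = 0
G(14) = mex{0,0} = 1
G(15) = mex{1,1} = 0
G(16) = mex{0,2} = 1
G(17) = mex{1,0} = 2
G(18) = mex{2,1} = 0
G(19) = mex{0,0} = 1
G(20) = mex{1,1} = 0
P-positions are exactly the n with G(n) = 0.

0, 2, 4, 6, 9, 11, 13, 15, 18, 20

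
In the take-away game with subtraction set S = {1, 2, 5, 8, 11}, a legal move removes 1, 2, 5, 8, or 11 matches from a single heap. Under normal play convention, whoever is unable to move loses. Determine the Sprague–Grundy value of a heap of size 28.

1

n :  0  1  2  3  4  5  6  7  8  9 10 11 12 13 14 15 16 17 18 19 20 21 22 23 24 25 26 27 28
G :  0  1  2  0  1  2  0  1  2  0  1  2  0  1  2  0  1  2  0  1  2  0  1  2  0  1  2  0  1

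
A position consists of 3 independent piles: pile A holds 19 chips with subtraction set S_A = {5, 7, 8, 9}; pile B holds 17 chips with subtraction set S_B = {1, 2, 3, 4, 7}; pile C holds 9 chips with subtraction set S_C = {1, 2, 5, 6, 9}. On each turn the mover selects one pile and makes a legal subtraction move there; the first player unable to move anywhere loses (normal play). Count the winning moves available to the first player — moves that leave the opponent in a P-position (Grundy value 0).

2

Pile A, S = {5, 7, 8, 9}:
n :  0  1  2  3  4  5  6  7  8  9 10 11 12 13 14 15 16 17 18 19
G :  0  0  0  0  0  1  1  1  1  1  2  2  2  2  0  0  0  0  0  1
G_A(19) = 1.
Pile B, S = {1, 2, 3, 4, 7}:
n :  0  1  2  3  4  5  6  7  8  9 10 11 12 13 14 15 16 17
G :  0  1  2  3  4  0  1  2  3  4  0  1  2  3  4  0  1  2
G_B(17) = 2.
Pile C, S = {1, 2, 5, 6, 9}:
G(0) = 0
G(1) = mex{0} = 1
G(2) = mex{1,0} = 2
G(3) = mex{2,1} = 0
G(4) = mex{0,2} = 1
G(5) = mex{1,0,0} = 2
G(6) = mex{2,1,1,0} = 3
G(7) = mex{3,2,2,1} = 0
G(8) = mex{0,3,0,2} = 1
G(9) = mex{1,0,1,0,0} = 2
G_C(9) = 2.
Combined Grundy value = 1 ⊕ 2 ⊕ 2 = 1.
A winning move leaves total XOR = 0, i.e. changes one component's Grundy value g to g ⊕ X where X is the current total.
Pile A: need g' = 1⊕1 = 0. Options: 19−5→G=0, 19−7→G=2, 19−8→G=2, 19−9→G=2. Hits: 1.
Pile B: need g' = 2⊕1 = 3. Options: 17−1→G=1, 17−2→G=0, 17−3→G=4, 17−4→G=3, 17−7→G=0. Hits: 1.
Pile C: need g' = 2⊕1 = 3. Options: 9−1→G=1, 9−2→G=0, 9−5→G=1, 9−6→G=0, 9−9→G=0. Hits: 0.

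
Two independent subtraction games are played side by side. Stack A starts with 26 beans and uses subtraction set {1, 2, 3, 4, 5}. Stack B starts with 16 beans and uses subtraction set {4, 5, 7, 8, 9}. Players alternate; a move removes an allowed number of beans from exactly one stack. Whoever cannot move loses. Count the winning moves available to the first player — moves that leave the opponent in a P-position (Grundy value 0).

4

Stack A, S = {1, 2, 3, 4, 5}:
G(0) = 0
G(1) = mex{0} = 1
G(2) = mex{1,0} = 2
G(3) = mex{2,1,0} = 3
G(4) = mex{3,2,1,0} = 4
G(5) = mex{4,3,2,1,0} = 5
G(6) = mex{5,4,3,2,1} = 0
G(7) = mex{0,5,4,3,2} = 1
G(8) = mex{1,0,5,4,3} = 2
G(9) = mex{2,1,0,5,4} = 3
G(10) = mex{3,2,1,0,5} = 4
G(11) = mex{4,3,2,1,0} = 5
G(12) = mex{5,4,3,2,1} = 0
G(13) = mex{0,5,4,3,2} = 1
G(14) = mex{1,0,5,4,3} = 2
G(15) = mex{2,1,0,5,4} = 3
G(16) = mex{3,2,1,0,5} = 4
G(17) = mex{4,3,2,1,0} = 5
G(18) = mex{5,4,3,2,1} = 0
G(19) = mex{0,5,4,3,2} = 1
G(20) = mex{1,0,5,4,3} = 2
G(21) = mex{2,1,0,5,4} = 3
G(22) = mex{3,2,1,0,5} = 4
G(23) = mex{4,3,2,1,0} = 5
G(24) = mex{5,4,3,2,1} = 0
G(25) = mex{0,5,4,3,2} = 1
G(26) = mex{1,0,5,4,3} = 2
G_A(26) = 2.
Stack B, S = {4, 5, 7, 8, 9}:
G(0) = 0
G(1) = mex{} = 0
G(2) = mex{} = 0
G(3) = mex{} = 0
G(4) = mex{0} = 1
G(5) = mex{0,0} = 1
G(6) = mex{0,0} = 1
G(7) = mex{0,0,0} = 1
G(8) = mex{1,0,0,0} = 2
G(9) = mex{1,1,0,0,0} = 2
G(10) = mex{1,1,0,0,0} = 2
G(11) = mex{1,1,1,0,0} = 2
G(12) = mex{2,1,1,1,0} = 3
G(13) = mex{2,2,1,1,1} = 0
G(14) = mex{2,2,1,1,1} = 0
G(15) = mex{2,2,2,1,1} = 0
G(16) = mex{3,2,2,2,1} = 0
G_B(16) = 0.
Combined Grundy value = 2 ⊕ 0 = 2.
A winning move leaves total XOR = 0, i.e. changes one component's Grundy value g to g ⊕ X where X is the current total.
Stack A: need g' = 2⊕2 = 0. Options: 26−1→G=1, 26−2→G=0, 26−3→G=5, 26−4→G=4, 26−5→G=3. Hits: 1.
Stack B: need g' = 0⊕2 = 2. Options: 16−4→G=3, 16−5→G=2, 16−7→G=2, 16−8→G=2, 16−9→G=1. Hits: 3.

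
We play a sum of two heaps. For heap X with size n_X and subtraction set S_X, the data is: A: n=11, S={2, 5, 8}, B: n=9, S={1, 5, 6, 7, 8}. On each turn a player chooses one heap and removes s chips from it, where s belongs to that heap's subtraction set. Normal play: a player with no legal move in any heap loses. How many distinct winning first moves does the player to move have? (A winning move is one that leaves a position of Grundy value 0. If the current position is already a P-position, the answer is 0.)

Heap A, S = {2, 5, 8}:
G(0) = 0
G(1) = mex{} = 0
G(2) = mex{0} = 1
G(3) = mex{0} = 1
G(4) = mex{1} = 0
G(5) = mex{1,0} = 2
G(6) = mex{0,0} = 1
G(7) = mex{2,1} = 0
G(8) = mex{1,1,0} = 2
G(9) = mex{0,0,0} = 1
G(10) = mex{2,2,1} = 0
G(11) = mex{1,1,1} = 0
G_A(11) = 0.
Heap B, S = {1, 5, 6, 7, 8}:
n : 0 1 2 3 4 5 6 7 8 9
G : 0 1 0 1 0 1 2 3 2 3
G_B(9) = 3.
Combined Grundy value = 0 ⊕ 3 = 3.
A winning move leaves total XOR = 0, i.e. changes one component's Grundy value g to g ⊕ X where X is the current total.
Heap A: need g' = 0⊕3 = 3. Options: 11−2→G=1, 11−5→G=1, 11−8→G=1. Hits: 0.
Heap B: need g' = 3⊕3 = 0. Options: 9−1→G=2, 9−5→G=0, 9−6→G=1, 9−7→G=0, 9−8→G=1. Hits: 2.

2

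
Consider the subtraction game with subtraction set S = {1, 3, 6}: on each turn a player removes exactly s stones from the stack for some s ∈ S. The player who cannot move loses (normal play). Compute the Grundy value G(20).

G(0) = 0
G(1) = mex{0} = 1
G(2) = mex{1} = 0
G(3) = mex{0,0} = 1
G(4) = mex{1,1} = 0
G(5) = mex{0,0} = 1
G(6) = mex{1,1,0} = 2
G(7) = mex{2,0,1} = 3
G(8) = mex{3,1,0} = 2
G(9) = mex{2,2,1} = 0
G(10) = mex{0,3,0} = 1
G(11) = mex{1,2,1} = 0
G(12) = mex{0,0,2} = 1
G(13) = mex{1,1,3} = 0
G(14) = mex{0,0,2} = 1
G(15) = mex{1,1,0} = 2
G(16) = mex{2,0,1} = 3
G(17) = mex{3,1,0} = 2
G(18) = mex{2,2,1} = 0
G(19) = mex{0,3,0} = 1
G(20) = mex{1,2,1} = 0

0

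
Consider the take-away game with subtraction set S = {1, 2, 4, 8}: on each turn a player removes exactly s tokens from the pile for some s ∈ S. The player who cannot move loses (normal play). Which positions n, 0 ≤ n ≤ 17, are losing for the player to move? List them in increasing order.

0, 3, 6, 9, 12, 15

G(0) = 0
G(1) = mex{0} = 1
G(2) = mex{1,0} = 2
G(3) = mex{2,1} = 0
G(4) = mex{0,2,0} = 1
G(5) = mex{1,0,1} = 2
G(6) = mex{2,1,2} = 0
G(7) = mex{0,2,0} = 1
G(8) = mex{1,0,1,0} = 2
G(9) = mex{2,1,2,1} = 0
G(10) = mex{0,2,0,2} = 1
G(11) = mex{1,0,1,0} = 2
G(12) = mex{2,1,2,1} = 0
G(13) = mex{0,2,0,2} = 1
G(14) = mex{1,0,1,0} = 2
G(15) = mex{2,1,2,1} = 0
G(16) = mex{0,2,0,2} = 1
G(17) = mex{1,0,1,0} = 2
P-positions are exactly the n with G(n) = 0.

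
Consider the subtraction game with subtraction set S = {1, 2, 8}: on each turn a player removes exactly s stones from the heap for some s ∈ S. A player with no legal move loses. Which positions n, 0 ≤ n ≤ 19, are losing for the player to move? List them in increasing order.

n :  0  1  2  3  4  5  6  7  8  9 10 11 12 13 14 15 16 17 18 19
G :  0  1  2  0  1  2  0  1  2  0  1  2  0  1  2  0  1  2  0  1
P-positions are exactly the n with G(n) = 0.

0, 3, 6, 9, 12, 15, 18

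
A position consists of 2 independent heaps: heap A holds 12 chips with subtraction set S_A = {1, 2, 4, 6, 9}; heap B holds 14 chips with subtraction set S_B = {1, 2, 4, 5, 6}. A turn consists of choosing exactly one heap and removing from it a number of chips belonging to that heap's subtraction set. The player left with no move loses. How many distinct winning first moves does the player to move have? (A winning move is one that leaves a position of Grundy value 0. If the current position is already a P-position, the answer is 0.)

Heap A, S = {1, 2, 4, 6, 9}:
G(0) = 0
G(1) = mex{0} = 1
G(2) = mex{1,0} = 2
G(3) = mex{2,1} = 0
G(4) = mex{0,2,0} = 1
G(5) = mex{1,0,1} = 2
G(6) = mex{2,1,2,0} = 3
G(7) = mex{3,2,0,1} = 4
G(8) = mex{4,3,1,2} = 0
G(9) = mex{0,4,2,0,0} = 1
G(10) = mex{1,0,3,1,1} = 2
G(11) = mex{2,1,4,2,2} = 0
G(12) = mex{0,2,0,3,0} = 1
G_A(12) = 1.
Heap B, S = {1, 2, 4, 5, 6}:
G(0) = 0
G(1) = mex{0} = 1
G(2) = mex{1,0} = 2
G(3) = mex{2,1} = 0
G(4) = mex{0,2,0} = 1
G(5) = mex{1,0,1,0} = 2
G(6) = mex{2,1,2,1,0} = 3
G(7) = mex{3,2,0,2,1} = 4
G(8) = mex{4,3,1,0,2} = 5
G(9) = mex{5,4,2,1,0} = 3
G(10) = mex{3,5,3,2,1} = 0
G(11) = mex{0,3,4,3,2} = 1
G(12) = mex{1,0,5,4,3} = 2
G(13) = mex{2,1,3,5,4} = 0
G(14) = mex{0,2,0,3,5} = 1
G_B(14) = 1.
Combined Grundy value = 1 ⊕ 1 = 0.
A winning move leaves total XOR = 0, i.e. changes one component's Grundy value g to g ⊕ X where X is the current total.
Heap A: target g' = 1⊕0 = 1, but every legal move changes the Grundy value (mex property), so 0 moves.
Heap B: target g' = 1⊕0 = 1, but every legal move changes the Grundy value (mex property), so 0 moves.

0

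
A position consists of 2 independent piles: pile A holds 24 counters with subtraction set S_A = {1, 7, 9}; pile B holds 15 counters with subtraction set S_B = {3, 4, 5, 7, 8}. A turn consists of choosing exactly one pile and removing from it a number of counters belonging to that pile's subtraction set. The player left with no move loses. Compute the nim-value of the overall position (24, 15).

1

Pile A, S = {1, 7, 9}:
G(0) = 0
G(1) = mex{0} = 1
G(2) = mex{1} = 0
G(3) = mex{0} = 1
G(4) = mex{1} = 0
G(5) = mex{0} = 1
G(6) = mex{1} = 0
G(7) = mex{0,0} = 1
G(8) = mex{1,1} = 0
G(9) = mex{0,0,0} = 1
G(10) = mex{1,1,1} = 0
G(11) = mex{0,0,0} = 1
G(12) = mex{1,1,1} = 0
G(13) = mex{0,0,0} = 1
G(14) = mex{1,1,1} = 0
G(15) = mex{0,0,0} = 1
G(16) = mex{1,1,1} = 0
G(17) = mex{0,0,0} = 1
G(18) = mex{1,1,1} = 0
G(19) = mex{0,0,0} = 1
G(20) = mex{1,1,1} = 0
G(21) = mex{0,0,0} = 1
G(22) = mex{1,1,1} = 0
G(23) = mex{0,0,0} = 1
G(24) = mex{1,1,1} = 0
G_A(24) = 0.
Pile B, S = {3, 4, 5, 7, 8}:
n :  0  1  2  3  4  5  6  7  8  9 10 11 12 13 14 15
G :  0  0  0  1  1  1  2  2  2  3  3  0  0  0  1  1
G_B(15) = 1.
Combined Grundy value = 0 ⊕ 1 = 1.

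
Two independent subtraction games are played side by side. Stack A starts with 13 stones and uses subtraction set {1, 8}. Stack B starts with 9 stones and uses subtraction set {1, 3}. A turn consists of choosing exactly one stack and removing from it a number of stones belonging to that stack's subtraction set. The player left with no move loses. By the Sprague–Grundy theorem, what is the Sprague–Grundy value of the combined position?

Stack A, S = {1, 8}:
n :  0  1  2  3  4  5  6  7  8  9 10 11 12 13
G :  0  1  0  1  0  1  0  1  2  0  1  0  1  0
G_A(13) = 0.
Stack B, S = {1, 3}:
n : 0 1 2 3 4 5 6 7 8 9
G : 0 1 0 1 0 1 0 1 0 1
G_B(9) = 1.
Combined Grundy value = 0 ⊕ 1 = 1.

1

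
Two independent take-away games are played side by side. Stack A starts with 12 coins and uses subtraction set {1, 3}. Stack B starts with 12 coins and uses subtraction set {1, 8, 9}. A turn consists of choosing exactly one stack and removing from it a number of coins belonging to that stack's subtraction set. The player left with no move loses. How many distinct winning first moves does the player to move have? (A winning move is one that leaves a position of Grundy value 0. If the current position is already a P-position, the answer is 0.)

Stack A, S = {1, 3}:
n :  0  1  2  3  4  5  6  7  8  9 10 11 12
G :  0  1  0  1  0  1  0  1  0  1  0  1  0
G_A(12) = 0.
Stack B, S = {1, 8, 9}:
n :  0  1  2  3  4  5  6  7  8  9 10 11 12
G :  0  1  0  1  0  1  0  1  2  3  2  3  2
G_B(12) = 2.
Combined Grundy value = 0 ⊕ 2 = 2.
A winning move leaves total XOR = 0, i.e. changes one component's Grundy value g to g ⊕ X where X is the current total.
Stack A: need g' = 0⊕2 = 2. Options: 12−1→G=1, 12−3→G=1. Hits: 0.
Stack B: need g' = 2⊕2 = 0. Options: 12−1→G=3, 12−8→G=0, 12−9→G=1. Hits: 1.

1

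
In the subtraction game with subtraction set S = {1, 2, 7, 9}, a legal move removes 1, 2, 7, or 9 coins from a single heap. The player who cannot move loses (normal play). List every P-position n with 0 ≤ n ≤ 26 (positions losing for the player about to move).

0, 3, 6, 11, 14, 17, 22, 25

n :  0  1  2  3  4  5  6  7  8  9 10 11 12 13 14 15 16 17 18 19 20 21 22 23 24 25 26
G :  0  1  2  0  1  2  0  1  2  3  4  0  1  2  0  1  2  0  1  2  3  4  0  1  2  0  1
P-positions are exactly the n with G(n) = 0.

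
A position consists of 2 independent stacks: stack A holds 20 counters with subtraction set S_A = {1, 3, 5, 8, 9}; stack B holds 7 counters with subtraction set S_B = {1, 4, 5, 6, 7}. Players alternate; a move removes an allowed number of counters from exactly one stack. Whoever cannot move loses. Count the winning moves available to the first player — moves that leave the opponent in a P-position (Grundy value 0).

4

Stack A, S = {1, 3, 5, 8, 9}:
n :  0  1  2  3  4  5  6  7  8  9 10 11 12 13 14 15 16 17 18 19 20
G :  0  1  0  1  0  1  0  1  2  3  2  3  2  3  2  3  0  1  0  1  0
G_A(20) = 0.
Stack B, S = {1, 4, 5, 6, 7}:
n : 0 1 2 3 4 5 6 7
G : 0 1 0 1 2 3 2 3
G_B(7) = 3.
Combined Grundy value = 0 ⊕ 3 = 3.
A winning move leaves total XOR = 0, i.e. changes one component's Grundy value g to g ⊕ X where X is the current total.
Stack A: need g' = 0⊕3 = 3. Options: 20−1→G=1, 20−3→G=1, 20−5→G=3, 20−8→G=2, 20−9→G=3. Hits: 2.
Stack B: need g' = 3⊕3 = 0. Options: 7−1→G=2, 7−4→G=1, 7−5→G=0, 7−6→G=1, 7−7→G=0. Hits: 2.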